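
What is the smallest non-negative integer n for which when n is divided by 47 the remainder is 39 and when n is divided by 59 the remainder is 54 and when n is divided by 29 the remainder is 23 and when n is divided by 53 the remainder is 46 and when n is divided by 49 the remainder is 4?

From n ≡ 39 (mod 47) write n = 39 + 47t. Substituting into n ≡ 54 (mod 59) gives 47t ≡ 15 (mod 59), and since 47⁻¹ ≡ 54 (mod 59), t ≡ 43. Hence n ≡ 39 + 47·43 = 2060 (mod 2773).
From n ≡ 2060 (mod 2773) write n = 2060 + 2773t. Substituting into n ≡ 23 (mod 29) gives 2773t ≡ 22 (mod 29), and since 18⁻¹ ≡ 21 (mod 29), t ≡ 27. Hence n ≡ 2060 + 2773·27 = 76931 (mod 80417).
From n ≡ 76931 (mod 80417) write n = 76931 + 80417t. Substituting into n ≡ 46 (mod 53) gives 80417t ≡ 18 (mod 53), and since 16⁻¹ ≡ 10 (mod 53), t ≡ 21. Hence n ≡ 76931 + 80417·21 = 1765688 (mod 4262101).
From n ≡ 1765688 (mod 4262101) write n = 1765688 + 4262101t. Substituting into n ≡ 4 (mod 49) gives 4262101t ≡ 31 (mod 49), and since 32⁻¹ ≡ 23 (mod 49), t ≡ 27. Hence n ≡ 1765688 + 4262101·27 = 116842415 (mod 208842949).

116842415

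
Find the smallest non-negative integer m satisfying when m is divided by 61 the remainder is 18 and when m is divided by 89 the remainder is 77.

From m ≡ 18 (mod 61) write m = 18 + 61t. Substituting into m ≡ 77 (mod 89) gives 61t ≡ 59 (mod 89), and since 61⁻¹ ≡ 54 (mod 89), t ≡ 71. Hence m ≡ 18 + 61·71 = 4349 (mod 5429).

4349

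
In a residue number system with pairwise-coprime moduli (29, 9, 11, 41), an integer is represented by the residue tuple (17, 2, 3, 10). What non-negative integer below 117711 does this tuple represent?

15590

From x ≡ 17 (mod 29) write x = 17 + 29t. Substituting into x ≡ 2 (mod 9) gives 29t ≡ 3 (mod 9), and since 2⁻¹ ≡ 5 (mod 9), t ≡ 6. Hence x ≡ 17 + 29·6 = 191 (mod 261).
From x ≡ 191 (mod 261) write x = 191 + 261t. Substituting into x ≡ 3 (mod 11) gives 261t ≡ 10 (mod 11), and since 8⁻¹ ≡ 7 (mod 11), t ≡ 4. Hence x ≡ 191 + 261·4 = 1235 (mod 2871).
From x ≡ 1235 (mod 2871) write x = 1235 + 2871t. Substituting into x ≡ 10 (mod 41) gives 2871t ≡ 5 (mod 41), and since 1⁻¹ ≡ 1 (mod 41), t ≡ 5. Hence x ≡ 1235 + 2871·5 = 15590 (mod 117711).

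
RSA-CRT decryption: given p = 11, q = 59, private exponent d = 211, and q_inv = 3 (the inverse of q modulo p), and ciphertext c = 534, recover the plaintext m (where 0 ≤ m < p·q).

d_p = d mod (p−1) = 211 mod 10 = 1; d_q = d mod (q−1) = 37.
m₁ = c^(d_p) mod p: c ≡ 6 (mod 11), and 6^1 mod 11 = 6.
m₂ = c^(d_q) mod q: c ≡ 3 (mod 59), and 3^37 mod 59 = 12.
h = q_inv·(m₁ − m₂) mod p = 3·(6 − 12) mod 11 = 4.
m = m₂ + h·q = 12 + 4·59 = 248.

248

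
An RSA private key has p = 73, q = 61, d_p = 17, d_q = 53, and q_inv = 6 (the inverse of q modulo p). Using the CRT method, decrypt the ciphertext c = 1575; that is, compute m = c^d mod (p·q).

599

m₁ = c^(d_p) mod p: c ≡ 42 (mod 73), and 42^17 mod 73 = 15.
m₂ = c^(d_q) mod q: c ≡ 50 (mod 61), and 50^53 mod 61 = 50.
h = q_inv·(m₁ − m₂) mod p = 6·(15 − 50) mod 73 = 9.
m = m₂ + h·q = 50 + 9·61 = 599.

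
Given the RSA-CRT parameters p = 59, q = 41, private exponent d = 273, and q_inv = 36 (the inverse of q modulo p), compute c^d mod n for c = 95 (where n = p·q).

d_p = d mod (p−1) = 273 mod 58 = 41; d_q = d mod (q−1) = 33.
m₁ = c^(d_p) mod p: c ≡ 36 (mod 59), and 36^41 mod 59 = 5.
m₂ = c^(d_q) mod q: c ≡ 13 (mod 41), and 13^33 mod 41 = 30.
h = q_inv·(m₁ − m₂) mod p = 36·(5 − 30) mod 59 = 44.
m = m₂ + h·q = 30 + 44·41 = 1834.

1834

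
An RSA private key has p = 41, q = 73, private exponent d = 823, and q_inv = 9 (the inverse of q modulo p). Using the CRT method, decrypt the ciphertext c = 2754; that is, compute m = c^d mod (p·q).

2568

d_p = d mod (p−1) = 823 mod 40 = 23; d_q = d mod (q−1) = 31.
m₁ = c^(d_p) mod p: c ≡ 7 (mod 41), and 7^23 mod 41 = 26.
m₂ = c^(d_q) mod q: c ≡ 53 (mod 73), and 53^31 mod 73 = 13.
h = q_inv·(m₁ − m₂) mod p = 9·(26 − 13) mod 41 = 35.
m = m₂ + h·q = 13 + 35·73 = 2568.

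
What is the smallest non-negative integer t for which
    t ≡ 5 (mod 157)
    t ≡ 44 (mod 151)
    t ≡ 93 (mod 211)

The moduli are pairwise coprime; N = 157·151·211 = 5002177.
N/157 = 31861; 31861 ≡ 147 (mod 157); 147·47 ≡ 1, so inverse 47.
N/151 = 33127; 33127 ≡ 58 (mod 151); 58·138 ≡ 1, so inverse 138.
N/211 = 23707; 23707 ≡ 75 (mod 211); 75·166 ≡ 1, so inverse 166.
t ≡ 5·31861·47 + 44·33127·138 + 93·23707·166 = 574623145.
574623145 mod 5002177 = 4374967.

4374967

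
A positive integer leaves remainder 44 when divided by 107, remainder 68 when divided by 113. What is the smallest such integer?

From x ≡ 44 (mod 107) write x = 44 + 107t. Substituting into x ≡ 68 (mod 113) gives 107t ≡ 24 (mod 113), and since 107⁻¹ ≡ 94 (mod 113), t ≡ 109. Hence x ≡ 44 + 107·109 = 11707 (mod 12091).

11707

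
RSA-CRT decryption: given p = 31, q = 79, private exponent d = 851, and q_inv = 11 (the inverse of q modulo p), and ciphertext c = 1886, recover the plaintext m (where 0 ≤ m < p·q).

1246

d_p = d mod (p−1) = 851 mod 30 = 11; d_q = d mod (q−1) = 71.
m₁ = c^(d_p) mod p: c ≡ 26 (mod 31), and 26^11 mod 31 = 6.
m₂ = c^(d_q) mod q: c ≡ 69 (mod 79), and 69^71 mod 79 = 61.
h = q_inv·(m₁ − m₂) mod p = 11·(6 − 61) mod 31 = 15.
m = m₂ + h·q = 61 + 15·79 = 1246.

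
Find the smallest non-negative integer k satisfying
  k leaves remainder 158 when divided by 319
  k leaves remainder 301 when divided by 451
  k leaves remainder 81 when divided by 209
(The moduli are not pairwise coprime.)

Combine the congruences pairwise.
gcd(319, 451) = 11 and 11 | (301 − 158), so the pair is consistent; merging gives k ≡ 5262 (mod 13079), where 13079 = lcm(319, 451).
gcd(13079, 209) = 11 and 11 | (81 − 5262), so the pair is consistent; merging gives k ≡ 122973 (mod 248501), where 248501 = lcm(13079, 209).
The solution is unique modulo lcm(319, 451, 209) = 248501.

122973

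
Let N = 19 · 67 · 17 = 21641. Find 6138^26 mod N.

Mod 19: 6138 ≡ 1; by Fermat, exponent reduces to 26 mod 18 = 8; 1^8 ≡ 1 (mod 19).
Mod 67: 6138 ≡ 41; 41^26 ≡ 39 (mod 67).
Mod 17: 6138 ≡ 1; by Fermat, exponent reduces to 26 mod 16 = 10; 1^10 ≡ 1 (mod 17).
Combine by CRT: x ≡ 1 (mod 19), x ≡ 39 (mod 67), x ≡ 1 (mod 17) ⇒ x ≡ 2585 (mod 21641).

2585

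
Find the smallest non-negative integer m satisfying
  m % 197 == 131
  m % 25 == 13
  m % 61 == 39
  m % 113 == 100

19583113

Combine the congruences pairwise.
From m ≡ 131 (mod 197) write m = 131 + 197t. Substituting into m ≡ 13 (mod 25) gives 197t ≡ 7 (mod 25), and since 22⁻¹ ≡ 8 (mod 25), t ≡ 6. Hence m ≡ 131 + 197·6 = 1313 (mod 4925).
From m ≡ 1313 (mod 4925) write m = 1313 + 4925t. Substituting into m ≡ 39 (mod 61) gives 4925t ≡ 7 (mod 61), and since 45⁻¹ ≡ 19 (mod 61), t ≡ 11. Hence m ≡ 1313 + 4925·11 = 55488 (mod 300425).
From m ≡ 55488 (mod 300425) write m = 55488 + 300425t. Substituting into m ≡ 100 (mod 113) gives 300425t ≡ 95 (mod 113), and since 71⁻¹ ≡ 78 (mod 113), t ≡ 65. Hence m ≡ 55488 + 300425·65 = 19583113 (mod 33948025).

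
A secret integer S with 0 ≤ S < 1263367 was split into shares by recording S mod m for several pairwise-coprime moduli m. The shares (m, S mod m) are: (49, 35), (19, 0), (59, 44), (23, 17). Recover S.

The moduli are pairwise coprime; N = 49·19·59·23 = 1263367.
N/49 = 25783; 25783 ≡ 9 (mod 49); 9·11 ≡ 1, so inverse 11.
N/19 = 66493; 66493 ≡ 12 (mod 19); 12·8 ≡ 1, so inverse 8.
N/59 = 21413; 21413 ≡ 55 (mod 59); 55·44 ≡ 1, so inverse 44.
N/23 = 54929; 54929 ≡ 5 (mod 23); 5·14 ≡ 1, so inverse 14.
S ≡ 35·25783·11 + 0·66493·8 + 44·21413·44 + 17·54929·14 = 64455125.
64455125 mod 1263367 = 23408.

23408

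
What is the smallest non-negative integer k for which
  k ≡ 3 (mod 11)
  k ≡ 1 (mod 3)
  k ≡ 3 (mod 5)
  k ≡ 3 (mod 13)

The moduli are pairwise coprime; N = 11·3·5·13 = 2145.
N/11 = 195; 195 ≡ 8 (mod 11); 8·7 ≡ 1, so inverse 7.
N/3 = 715; 715 ≡ 1 (mod 3), inverse 1.
N/5 = 429; 429 ≡ 4 (mod 5); 4·4 ≡ 1, so inverse 4.
N/13 = 165; 165 ≡ 9 (mod 13); 9·3 ≡ 1, so inverse 3.
k ≡ 3·195·7 + 1·715·1 + 3·429·4 + 3·165·3 = 11443.
11443 mod 2145 = 718.

718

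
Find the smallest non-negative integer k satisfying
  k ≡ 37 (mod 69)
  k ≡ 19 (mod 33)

382

gcd(69, 33) = 3 and 3 | (19 − 37), so the pair is consistent; merging gives k ≡ 382 (mod 759), where 759 = lcm(69, 33).
The solution is unique modulo lcm(69, 33) = 759.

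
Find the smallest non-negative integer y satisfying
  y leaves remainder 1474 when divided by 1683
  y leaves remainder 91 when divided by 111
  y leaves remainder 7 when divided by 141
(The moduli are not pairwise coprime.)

gcd(1683, 111) = 3 and 3 | (91 − 1474), so the pair is consistent; merging gives y ≡ 48598 (mod 62271), where 62271 = lcm(1683, 111).
gcd(62271, 141) = 3 and 3 | (7 − 48598), so the pair is consistent; merging gives y ≡ 671308 (mod 2926737), where 2926737 = lcm(62271, 141).
The solution is unique modulo lcm(1683, 111, 141) = 2926737.

671308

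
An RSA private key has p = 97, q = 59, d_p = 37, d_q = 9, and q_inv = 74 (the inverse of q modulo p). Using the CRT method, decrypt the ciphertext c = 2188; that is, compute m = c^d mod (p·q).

m₁ = c^(d_p) mod p: c ≡ 54 (mod 97), and 54^37 mod 97 = 43.
m₂ = c^(d_q) mod q: c ≡ 5 (mod 59), and 5^9 mod 59 = 48.
h = q_inv·(m₁ − m₂) mod p = 74·(43 − 48) mod 97 = 18.
m = m₂ + h·q = 48 + 18·59 = 1110.

1110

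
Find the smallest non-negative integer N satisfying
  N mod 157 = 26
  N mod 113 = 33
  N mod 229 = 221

977822

Combine the congruences pairwise.
From N ≡ 26 (mod 157) write N = 26 + 157t. Substituting into N ≡ 33 (mod 113) gives 157t ≡ 7 (mod 113), and since 44⁻¹ ≡ 18 (mod 113), t ≡ 13. Hence N ≡ 26 + 157·13 = 2067 (mod 17741).
From N ≡ 2067 (mod 17741) write N = 2067 + 17741t. Substituting into N ≡ 221 (mod 229) gives 17741t ≡ 215 (mod 229), and since 108⁻¹ ≡ 176 (mod 229), t ≡ 55. Hence N ≡ 2067 + 17741·55 = 977822 (mod 4062689).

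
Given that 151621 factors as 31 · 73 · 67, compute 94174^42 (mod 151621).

Mod 31: 94174 ≡ 27; by Fermat, exponent reduces to 42 mod 30 = 12; 27^12 ≡ 16 (mod 31).
Mod 73: 94174 ≡ 4; 4^42 ≡ 8 (mod 73).
Mod 67: 94174 ≡ 39; 39^42 ≡ 22 (mod 67).
Combine by CRT: x ≡ 16 (mod 31), x ≡ 8 (mod 73), x ≡ 22 (mod 67) ⇒ x ≡ 120823 (mod 151621).

120823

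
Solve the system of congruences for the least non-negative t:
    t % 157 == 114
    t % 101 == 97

From t ≡ 114 (mod 157) write t = 114 + 157s. Substituting into t ≡ 97 (mod 101) gives 157s ≡ 84 (mod 101), and since 56⁻¹ ≡ 92 (mod 101), s ≡ 52. Hence t ≡ 114 + 157·52 = 8278 (mod 15857).

8278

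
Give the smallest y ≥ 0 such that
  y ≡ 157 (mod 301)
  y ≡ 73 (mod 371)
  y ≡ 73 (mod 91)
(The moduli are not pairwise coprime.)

Combine the congruences pairwise.
gcd(301, 371) = 7 and 7 | (73 − 157), so the pair is consistent; merging gives y ≡ 10090 (mod 15953), where 15953 = lcm(301, 371).
gcd(15953, 91) = 7 and 7 | (73 − 10090), so the pair is consistent; merging gives y ≡ 57949 (mod 207389), where 207389 = lcm(15953, 91).
The solution is unique modulo lcm(301, 371, 91) = 207389.

57949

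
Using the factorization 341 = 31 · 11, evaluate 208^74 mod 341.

Mod 31: 208 ≡ 22; by Fermat, exponent reduces to 74 mod 30 = 14; 22^14 ≡ 7 (mod 31).
Mod 11: 208 ≡ 10; by Fermat, exponent reduces to 74 mod 10 = 4; 10^4 ≡ 1 (mod 11).
Combine by CRT: x ≡ 7 (mod 31), x ≡ 1 (mod 11) ⇒ x ≡ 100 (mod 341).

100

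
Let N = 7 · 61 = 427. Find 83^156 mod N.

302

Mod 7: 83 ≡ 6; since 6 | 156, by Fermat 6^156 ≡ 1 (mod 7).
Mod 61: 83 ≡ 22; by Fermat, exponent reduces to 156 mod 60 = 36; 22^36 ≡ 58 (mod 61).
Combine by CRT: x ≡ 1 (mod 7), x ≡ 58 (mod 61) ⇒ x ≡ 302 (mod 427).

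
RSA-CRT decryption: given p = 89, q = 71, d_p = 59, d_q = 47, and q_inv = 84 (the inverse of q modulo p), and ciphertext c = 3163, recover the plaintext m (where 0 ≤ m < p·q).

m₁ = c^(d_p) mod p: c ≡ 48 (mod 89), and 48^59 mod 89 = 38.
m₂ = c^(d_q) mod q: c ≡ 39 (mod 71), and 39^47 mod 71 = 26.
h = q_inv·(m₁ − m₂) mod p = 84·(38 − 26) mod 89 = 29.
m = m₂ + h·q = 26 + 29·71 = 2085.

2085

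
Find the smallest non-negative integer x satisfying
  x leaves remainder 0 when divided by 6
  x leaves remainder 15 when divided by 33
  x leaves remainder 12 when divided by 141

576

Combine the congruences pairwise.
gcd(6, 33) = 3 and 3 | (15 − 0), so the pair is consistent; merging gives x ≡ 48 (mod 66), where 66 = lcm(6, 33).
gcd(66, 141) = 3 and 3 | (12 − 48), so the pair is consistent; merging gives x ≡ 576 (mod 3102), where 3102 = lcm(66, 141).
The solution is unique modulo lcm(6, 33, 141) = 3102.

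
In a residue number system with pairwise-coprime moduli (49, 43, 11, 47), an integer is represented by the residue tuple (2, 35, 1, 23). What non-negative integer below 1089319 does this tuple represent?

517540

From x ≡ 2 (mod 49) write x = 2 + 49t. Substituting into x ≡ 35 (mod 43) gives 49t ≡ 33 (mod 43), and since 6⁻¹ ≡ 36 (mod 43), t ≡ 27. Hence x ≡ 2 + 49·27 = 1325 (mod 2107).
From x ≡ 1325 (mod 2107) write x = 1325 + 2107t. Substituting into x ≡ 1 (mod 11) gives 2107t ≡ 7 (mod 11), and since 6⁻¹ ≡ 2 (mod 11), t ≡ 3. Hence x ≡ 1325 + 2107·3 = 7646 (mod 23177).
From x ≡ 7646 (mod 23177) write x = 7646 + 23177t. Substituting into x ≡ 23 (mod 47) gives 23177t ≡ 38 (mod 47), and since 6⁻¹ ≡ 8 (mod 47), t ≡ 22. Hence x ≡ 7646 + 23177·22 = 517540 (mod 1089319).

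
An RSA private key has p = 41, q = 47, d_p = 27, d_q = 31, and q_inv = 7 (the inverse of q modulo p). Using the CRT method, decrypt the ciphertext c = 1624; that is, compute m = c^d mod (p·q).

m₁ = c^(d_p) mod p: c ≡ 25 (mod 41), and 25^27 mod 41 = 31.
m₂ = c^(d_q) mod q: c ≡ 26 (mod 47), and 26^31 mod 47 = 22.
h = q_inv·(m₁ − m₂) mod p = 7·(31 − 22) mod 41 = 22.
m = m₂ + h·q = 22 + 22·47 = 1056.

1056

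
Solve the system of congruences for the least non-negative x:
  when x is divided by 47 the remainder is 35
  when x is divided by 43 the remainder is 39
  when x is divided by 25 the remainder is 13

The moduli are pairwise coprime; N = 47·43·25 = 50525.
N/47 = 1075; 1075 ≡ 41 (mod 47); 41·39 ≡ 1, so inverse 39.
N/43 = 1175; 1175 ≡ 14 (mod 43); 14·40 ≡ 1, so inverse 40.
N/25 = 2021; 2021 ≡ 21 (mod 25); 21·6 ≡ 1, so inverse 6.
x ≡ 35·1075·39 + 39·1175·40 + 13·2021·6 = 3458013.
3458013 mod 50525 = 22313.

22313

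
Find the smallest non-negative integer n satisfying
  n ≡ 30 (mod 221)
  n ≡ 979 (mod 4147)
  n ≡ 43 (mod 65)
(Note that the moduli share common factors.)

341033

gcd(221, 4147) = 13 and 13 | (979 − 30), so the pair is consistent; merging gives n ≡ 59037 (mod 70499), where 70499 = lcm(221, 4147).
gcd(70499, 65) = 13 and 13 | (43 − 59037), so the pair is consistent; merging gives n ≡ 341033 (mod 352495), where 352495 = lcm(70499, 65).
The solution is unique modulo lcm(221, 4147, 65) = 352495.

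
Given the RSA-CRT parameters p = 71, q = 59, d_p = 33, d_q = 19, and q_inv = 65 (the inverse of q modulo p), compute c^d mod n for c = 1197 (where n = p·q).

m₁ = c^(d_p) mod p: c ≡ 61 (mod 71), and 61^33 mod 71 = 22.
m₂ = c^(d_q) mod q: c ≡ 17 (mod 59), and 17^19 mod 59 = 5.
h = q_inv·(m₁ − m₂) mod p = 65·(22 − 5) mod 71 = 40.
m = m₂ + h·q = 5 + 40·59 = 2365.

2365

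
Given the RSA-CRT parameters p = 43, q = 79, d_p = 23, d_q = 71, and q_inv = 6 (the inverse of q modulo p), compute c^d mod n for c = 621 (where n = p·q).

m₁ = c^(d_p) mod p: c ≡ 19 (mod 43), and 19^23 mod 43 = 26.
m₂ = c^(d_q) mod q: c ≡ 68 (mod 79), and 68^71 mod 79 = 59.
h = q_inv·(m₁ − m₂) mod p = 6·(26 − 59) mod 43 = 17.
m = m₂ + h·q = 59 + 17·79 = 1402.

1402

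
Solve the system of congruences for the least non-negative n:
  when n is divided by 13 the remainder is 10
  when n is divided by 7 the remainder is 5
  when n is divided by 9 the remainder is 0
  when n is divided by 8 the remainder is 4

Combine the congruences pairwise.
From n ≡ 10 (mod 13) write n = 10 + 13t. Substituting into n ≡ 5 (mod 7) gives 13t ≡ 2 (mod 7), and since 6⁻¹ ≡ 6 (mod 7), t ≡ 5. Hence n ≡ 10 + 13·5 = 75 (mod 91).
From n ≡ 75 (mod 91) write n = 75 + 91t. Substituting into n ≡ 0 (mod 9) gives 91t ≡ 6 (mod 9), and since 1⁻¹ ≡ 1 (mod 9), t ≡ 6. Hence n ≡ 75 + 91·6 = 621 (mod 819).
From n ≡ 621 (mod 819) write n = 621 + 819t. Substituting into n ≡ 4 (mod 8) gives 819t ≡ 7 (mod 8), and since 3⁻¹ ≡ 3 (mod 8), t ≡ 5. Hence n ≡ 621 + 819·5 = 4716 (mod 6552).

4716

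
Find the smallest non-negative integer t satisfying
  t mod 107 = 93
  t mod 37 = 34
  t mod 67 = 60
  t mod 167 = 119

1071591

The moduli are pairwise coprime; N = 107·37·67·167 = 44297251.
N/107 = 413993; 413993 ≡ 10 (mod 107); 10·75 ≡ 1, so inverse 75.
N/37 = 1197223; 1197223 ≡ 14 (mod 37); 14·8 ≡ 1, so inverse 8.
N/67 = 661153; 661153 ≡ 64 (mod 67); 64·22 ≡ 1, so inverse 22.
N/167 = 265253; 265253 ≡ 57 (mod 167); 57·126 ≡ 1, so inverse 126.
t ≡ 93·413993·75 + 34·1197223·8 + 60·661153·22 + 119·265253·126 = 8063171273.
8063171273 mod 44297251 = 1071591.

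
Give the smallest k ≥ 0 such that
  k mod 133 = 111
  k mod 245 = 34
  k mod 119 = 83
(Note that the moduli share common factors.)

76719

gcd(133, 245) = 7 and 7 | (34 − 111), so the pair is consistent; merging gives k ≡ 2239 (mod 4655), where 4655 = lcm(133, 245).
gcd(4655, 119) = 7 and 7 | (83 − 2239), so the pair is consistent; merging gives k ≡ 76719 (mod 79135), where 79135 = lcm(4655, 119).
The solution is unique modulo lcm(133, 245, 119) = 79135.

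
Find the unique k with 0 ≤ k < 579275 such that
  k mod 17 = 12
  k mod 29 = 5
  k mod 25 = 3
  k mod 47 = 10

The moduli are pairwise coprime; N = 17·29·25·47 = 579275.
N/17 = 34075; 34075 ≡ 7 (mod 17); 7·5 ≡ 1, so inverse 5.
N/29 = 19975; 19975 ≡ 23 (mod 29); 23·24 ≡ 1, so inverse 24.
N/25 = 23171; 23171 ≡ 21 (mod 25); 21·6 ≡ 1, so inverse 6.
N/47 = 12325; 12325 ≡ 11 (mod 47); 11·30 ≡ 1, so inverse 30.
k ≡ 12·34075·5 + 5·19975·24 + 3·23171·6 + 10·12325·30 = 8556078.
8556078 mod 579275 = 446228.

446228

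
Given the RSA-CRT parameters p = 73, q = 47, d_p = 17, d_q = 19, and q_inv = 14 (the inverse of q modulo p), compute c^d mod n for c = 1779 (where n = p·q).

m₁ = c^(d_p) mod p: c ≡ 27 (mod 73), and 27^17 mod 73 = 27.
m₂ = c^(d_q) mod q: c ≡ 40 (mod 47), and 40^19 mod 47 = 35.
h = q_inv·(m₁ − m₂) mod p = 14·(27 − 35) mod 73 = 34.
m = m₂ + h·q = 35 + 34·47 = 1633.

1633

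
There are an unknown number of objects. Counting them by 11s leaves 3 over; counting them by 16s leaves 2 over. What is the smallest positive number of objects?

From N ≡ 3 (mod 11) write N = 3 + 11t. Substituting into N ≡ 2 (mod 16) gives 11t ≡ 15 (mod 16), and since 11⁻¹ ≡ 3 (mod 16), t ≡ 13. Hence N ≡ 3 + 11·13 = 146 (mod 176).

146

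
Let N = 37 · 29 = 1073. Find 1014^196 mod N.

900

Mod 37: 1014 ≡ 15; by Fermat, exponent reduces to 196 mod 36 = 16; 15^16 ≡ 12 (mod 37).
Mod 29: 1014 ≡ 28; since 28 | 196, by Fermat 28^196 ≡ 1 (mod 29).
Combine by CRT: x ≡ 12 (mod 37), x ≡ 1 (mod 29) ⇒ x ≡ 900 (mod 1073).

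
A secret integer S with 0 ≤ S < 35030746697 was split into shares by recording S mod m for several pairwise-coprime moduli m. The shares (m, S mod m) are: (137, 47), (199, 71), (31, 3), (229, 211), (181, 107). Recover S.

The moduli are pairwise coprime; N = 137·199·31·229·181 = 35030746697.
N/137 = 255698881; 255698881 ≡ 26 (mod 137); 26·58 ≡ 1, so inverse 58.
N/199 = 176033903; 176033903 ≡ 95 (mod 199); 95·44 ≡ 1, so inverse 44.
N/31 = 1130024087; 1130024087 ≡ 28 (mod 31); 28·10 ≡ 1, so inverse 10.
N/229 = 152972693; 152972693 ≡ 6 (mod 229); 6·191 ≡ 1, so inverse 191.
N/181 = 193540037; 193540037 ≡ 176 (mod 181); 176·36 ≡ 1, so inverse 36.
S ≡ 47·255698881·58 + 71·176033903·44 + 3·1130024087·10 + 211·152972693·191 + 107·193540037·36 = 8191334508305.
8191334508305 mod 35030746697 = 29170527904.

29170527904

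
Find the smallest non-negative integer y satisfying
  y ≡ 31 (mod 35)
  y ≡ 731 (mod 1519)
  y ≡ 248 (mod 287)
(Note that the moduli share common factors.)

Combine the congruences pairwise.
gcd(35, 1519) = 7 and 7 | (731 − 31), so the pair is consistent; merging gives y ≡ 731 (mod 7595), where 7595 = lcm(35, 1519).
gcd(7595, 287) = 7 and 7 | (248 − 731), so the pair is consistent; merging gives y ≡ 38706 (mod 311395), where 311395 = lcm(7595, 287).
The solution is unique modulo lcm(35, 1519, 287) = 311395.

38706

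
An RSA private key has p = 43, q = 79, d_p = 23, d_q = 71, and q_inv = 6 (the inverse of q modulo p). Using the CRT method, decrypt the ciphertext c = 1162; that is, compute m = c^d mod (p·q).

m₁ = c^(d_p) mod p: c ≡ 1 (mod 43), and 1^23 mod 43 = 1.
m₂ = c^(d_q) mod q: c ≡ 56 (mod 79), and 56^71 mod 79 = 24.
h = q_inv·(m₁ − m₂) mod p = 6·(1 − 24) mod 43 = 34.
m = m₂ + h·q = 24 + 34·79 = 2710.

2710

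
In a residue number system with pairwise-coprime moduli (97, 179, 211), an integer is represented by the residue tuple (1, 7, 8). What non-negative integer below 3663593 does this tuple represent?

2826775

The moduli are pairwise coprime; N = 97·179·211 = 3663593.
N/97 = 37769; 37769 ≡ 36 (mod 97); 36·62 ≡ 1, so inverse 62.
N/179 = 20467; 20467 ≡ 61 (mod 179); 61·135 ≡ 1, so inverse 135.
N/211 = 17363; 17363 ≡ 61 (mod 211); 61·128 ≡ 1, so inverse 128.
x ≡ 1·37769·62 + 7·20467·135 + 8·17363·128 = 39462705.
39462705 mod 3663593 = 2826775.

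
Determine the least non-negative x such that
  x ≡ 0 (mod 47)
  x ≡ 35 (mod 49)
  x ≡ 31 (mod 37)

18753

The moduli are pairwise coprime; N = 47·49·37 = 85211.
N/47 = 1813; 1813 ≡ 27 (mod 47); 27·7 ≡ 1, so inverse 7.
N/49 = 1739; 1739 ≡ 24 (mod 49); 24·47 ≡ 1, so inverse 47.
N/37 = 2303; 2303 ≡ 9 (mod 37); 9·33 ≡ 1, so inverse 33.
x ≡ 0·1813·7 + 35·1739·47 + 31·2303·33 = 5216624.
5216624 mod 85211 = 18753.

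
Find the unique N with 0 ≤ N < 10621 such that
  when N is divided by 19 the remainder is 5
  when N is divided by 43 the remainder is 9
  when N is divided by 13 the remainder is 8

138

The moduli are pairwise coprime; M = 19·43·13 = 10621.
M/19 = 559; 559 ≡ 8 (mod 19); 8·12 ≡ 1, so inverse 12.
M/43 = 247; 247 ≡ 32 (mod 43); 32·39 ≡ 1, so inverse 39.
M/13 = 817; 817 ≡ 11 (mod 13); 11·6 ≡ 1, so inverse 6.
N ≡ 5·559·12 + 9·247·39 + 8·817·6 = 159453.
159453 mod 10621 = 138.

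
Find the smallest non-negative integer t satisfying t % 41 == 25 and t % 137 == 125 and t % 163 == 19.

The moduli are pairwise coprime; N = 41·137·163 = 915571.
N/41 = 22331; 22331 ≡ 27 (mod 41); 27·38 ≡ 1, so inverse 38.
N/137 = 6683; 6683 ≡ 107 (mod 137); 107·105 ≡ 1, so inverse 105.
N/163 = 5617; 5617 ≡ 75 (mod 163); 75·50 ≡ 1, so inverse 50.
t ≡ 25·22331·38 + 125·6683·105 + 19·5617·50 = 114264975.
114264975 mod 915571 = 734171.

734171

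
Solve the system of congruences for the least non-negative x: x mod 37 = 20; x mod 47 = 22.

1056

From x ≡ 20 (mod 37) write x = 20 + 37t. Substituting into x ≡ 22 (mod 47) gives 37t ≡ 2 (mod 47), and since 37⁻¹ ≡ 14 (mod 47), t ≡ 28. Hence x ≡ 20 + 37·28 = 1056 (mod 1739).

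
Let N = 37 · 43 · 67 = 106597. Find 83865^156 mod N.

Mod 37: 83865 ≡ 23; by Fermat, exponent reduces to 156 mod 36 = 12; 23^12 ≡ 1 (mod 37).
Mod 43: 83865 ≡ 15; by Fermat, exponent reduces to 156 mod 42 = 30; 15^30 ≡ 16 (mod 43).
Mod 67: 83865 ≡ 48; by Fermat, exponent reduces to 156 mod 66 = 24; 48^24 ≡ 24 (mod 67).
Combine by CRT: x ≡ 1 (mod 37), x ≡ 16 (mod 43), x ≡ 24 (mod 67) ⇒ x ≡ 64344 (mod 106597).

64344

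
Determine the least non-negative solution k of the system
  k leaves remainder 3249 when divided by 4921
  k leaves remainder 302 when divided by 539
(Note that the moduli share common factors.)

288667

Combine the congruences pairwise.
gcd(4921, 539) = 7 and 7 | (302 − 3249), so the pair is consistent; merging gives k ≡ 288667 (mod 378917), where 378917 = lcm(4921, 539).
The solution is unique modulo lcm(4921, 539) = 378917.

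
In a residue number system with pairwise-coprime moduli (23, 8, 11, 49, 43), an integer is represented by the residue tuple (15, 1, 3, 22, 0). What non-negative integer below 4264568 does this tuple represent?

1851193

The moduli are pairwise coprime; N = 23·8·11·49·43 = 4264568.
N/23 = 185416; 185416 ≡ 13 (mod 23); 13·16 ≡ 1, so inverse 16.
N/8 = 533071; 533071 ≡ 7 (mod 8); 7·7 ≡ 1, so inverse 7.
N/11 = 387688; 387688 ≡ 4 (mod 11); 4·3 ≡ 1, so inverse 3.
N/49 = 87032; 87032 ≡ 8 (mod 49); 8·43 ≡ 1, so inverse 43.
N/43 = 99176; 99176 ≡ 18 (mod 43); 18·12 ≡ 1, so inverse 12.
x ≡ 15·185416·16 + 1·533071·7 + 3·387688·3 + 22·87032·43 + 0·99176·12 = 134052801.
134052801 mod 4264568 = 1851193.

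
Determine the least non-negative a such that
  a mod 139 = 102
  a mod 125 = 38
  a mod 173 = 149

163288

From a ≡ 102 (mod 139) write a = 102 + 139t. Substituting into a ≡ 38 (mod 125) gives 139t ≡ 61 (mod 125), and since 14⁻¹ ≡ 9 (mod 125), t ≡ 49. Hence a ≡ 102 + 139·49 = 6913 (mod 17375).
From a ≡ 6913 (mod 17375) write a = 6913 + 17375t. Substituting into a ≡ 149 (mod 173) gives 17375t ≡ 156 (mod 173), and since 75⁻¹ ≡ 30 (mod 173), t ≡ 9. Hence a ≡ 6913 + 17375·9 = 163288 (mod 3005875).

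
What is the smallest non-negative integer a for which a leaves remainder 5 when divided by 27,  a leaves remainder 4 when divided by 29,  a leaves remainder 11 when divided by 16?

12155

The moduli are pairwise coprime; N = 27·29·16 = 12528.
N/27 = 464; 464 ≡ 5 (mod 27); 5·11 ≡ 1, so inverse 11.
N/29 = 432; 432 ≡ 26 (mod 29); 26·19 ≡ 1, so inverse 19.
N/16 = 783; 783 ≡ 15 (mod 16); 15·15 ≡ 1, so inverse 15.
a ≡ 5·464·11 + 4·432·19 + 11·783·15 = 187547.
187547 mod 12528 = 12155.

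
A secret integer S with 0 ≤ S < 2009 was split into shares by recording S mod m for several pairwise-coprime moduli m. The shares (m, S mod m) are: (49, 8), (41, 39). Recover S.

From S ≡ 8 (mod 49) write S = 8 + 49t. Substituting into S ≡ 39 (mod 41) gives 49t ≡ 31 (mod 41), and since 8⁻¹ ≡ 36 (mod 41), t ≡ 9. Hence S ≡ 8 + 49·9 = 449 (mod 2009).

449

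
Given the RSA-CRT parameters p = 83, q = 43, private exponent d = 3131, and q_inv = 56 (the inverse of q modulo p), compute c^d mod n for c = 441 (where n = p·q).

895

d_p = d mod (p−1) = 3131 mod 82 = 15; d_q = d mod (q−1) = 23.
m₁ = c^(d_p) mod p: c ≡ 26 (mod 83), and 26^15 mod 83 = 65.
m₂ = c^(d_q) mod q: c ≡ 11 (mod 43), and 11^23 mod 43 = 35.
h = q_inv·(m₁ − m₂) mod p = 56·(65 − 35) mod 83 = 20.
m = m₂ + h·q = 35 + 20·43 = 895.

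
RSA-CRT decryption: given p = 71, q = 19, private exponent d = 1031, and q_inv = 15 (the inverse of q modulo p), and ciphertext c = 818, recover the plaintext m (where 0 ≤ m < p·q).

20

d_p = d mod (p−1) = 1031 mod 70 = 51; d_q = d mod (q−1) = 5.
m₁ = c^(d_p) mod p: c ≡ 37 (mod 71), and 37^51 mod 71 = 20.
m₂ = c^(d_q) mod q: c ≡ 1 (mod 19), and 1^5 mod 19 = 1.
h = q_inv·(m₁ − m₂) mod p = 15·(20 − 1) mod 71 = 1.
m = m₂ + h·q = 1 + 1·19 = 20.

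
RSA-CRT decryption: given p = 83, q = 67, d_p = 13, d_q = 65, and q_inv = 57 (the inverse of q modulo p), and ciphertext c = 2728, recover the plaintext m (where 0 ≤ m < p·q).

1682

m₁ = c^(d_p) mod p: c ≡ 72 (mod 83), and 72^13 mod 83 = 22.
m₂ = c^(d_q) mod q: c ≡ 48 (mod 67), and 48^65 mod 67 = 7.
h = q_inv·(m₁ − m₂) mod p = 57·(22 − 7) mod 83 = 25.
m = m₂ + h·q = 7 + 25·67 = 1682.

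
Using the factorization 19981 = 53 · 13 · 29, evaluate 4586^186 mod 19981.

Mod 53: 4586 ≡ 28; by Fermat, exponent reduces to 186 mod 52 = 30; 28^30 ≡ 15 (mod 53).
Mod 13: 4586 ≡ 10; by Fermat, exponent reduces to 186 mod 12 = 6; 10^6 ≡ 1 (mod 13).
Mod 29: 4586 ≡ 4; by Fermat, exponent reduces to 186 mod 28 = 18; 4^18 ≡ 24 (mod 29).
Combine by CRT: x ≡ 15 (mod 53), x ≡ 1 (mod 13), x ≡ 24 (mod 29) ⇒ x ≡ 10986 (mod 19981).

10986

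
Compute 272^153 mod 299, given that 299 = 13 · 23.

Mod 13: 272 ≡ 12; by Fermat, exponent reduces to 153 mod 12 = 9; 12^9 ≡ 12 (mod 13).
Mod 23: 272 ≡ 19; by Fermat, exponent reduces to 153 mod 22 = 21; 19^21 ≡ 17 (mod 23).
Combine by CRT: x ≡ 12 (mod 13), x ≡ 17 (mod 23) ⇒ x ≡ 155 (mod 299).

155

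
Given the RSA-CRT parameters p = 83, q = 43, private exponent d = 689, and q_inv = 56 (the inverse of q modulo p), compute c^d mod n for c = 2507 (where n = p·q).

d_p = d mod (p−1) = 689 mod 82 = 33; d_q = d mod (q−1) = 17.
m₁ = c^(d_p) mod p: c ≡ 17 (mod 83), and 17^33 mod 83 = 75.
m₂ = c^(d_q) mod q: c ≡ 13 (mod 43), and 13^17 mod 43 = 24.
h = q_inv·(m₁ − m₂) mod p = 56·(75 − 24) mod 83 = 34.
m = m₂ + h·q = 24 + 34·43 = 1486.

1486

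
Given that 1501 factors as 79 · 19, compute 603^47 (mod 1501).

431

Mod 79: 603 ≡ 50; 50^47 ≡ 36 (mod 79).
Mod 19: 603 ≡ 14; by Fermat, exponent reduces to 47 mod 18 = 11; 14^11 ≡ 13 (mod 19).
Combine by CRT: x ≡ 36 (mod 79), x ≡ 13 (mod 19) ⇒ x ≡ 431 (mod 1501).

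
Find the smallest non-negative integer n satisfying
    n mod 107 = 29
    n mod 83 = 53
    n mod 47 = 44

The moduli are pairwise coprime; M = 107·83·47 = 417407.
M/107 = 3901; 3901 ≡ 49 (mod 107); 49·83 ≡ 1, so inverse 83.
M/83 = 5029; 5029 ≡ 49 (mod 83); 49·61 ≡ 1, so inverse 61.
M/47 = 8881; 8881 ≡ 45 (mod 47); 45·23 ≡ 1, so inverse 23.
n ≡ 29·3901·83 + 53·5029·61 + 44·8881·23 = 34636036.
34636036 mod 417407 = 408662.

408662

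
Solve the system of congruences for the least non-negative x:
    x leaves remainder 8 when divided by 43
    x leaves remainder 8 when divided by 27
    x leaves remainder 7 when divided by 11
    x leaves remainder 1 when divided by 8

The moduli are pairwise coprime; N = 43·27·11·8 = 102168.
N/43 = 2376; 2376 ≡ 11 (mod 43); 11·4 ≡ 1, so inverse 4.
N/27 = 3784; 3784 ≡ 4 (mod 27); 4·7 ≡ 1, so inverse 7.
N/11 = 9288; 9288 ≡ 4 (mod 11); 4·3 ≡ 1, so inverse 3.
N/8 = 12771; 12771 ≡ 3 (mod 8); 3·3 ≡ 1, so inverse 3.
x ≡ 8·2376·4 + 8·3784·7 + 7·9288·3 + 1·12771·3 = 521297.
521297 mod 102168 = 10457.

10457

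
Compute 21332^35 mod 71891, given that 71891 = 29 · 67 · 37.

Mod 29: 21332 ≡ 17; by Fermat, exponent reduces to 35 mod 28 = 7; 17^7 ≡ 12 (mod 29).
Mod 67: 21332 ≡ 26; 26^35 ≡ 6 (mod 67).
Mod 37: 21332 ≡ 20; 20^35 ≡ 13 (mod 37).
Combine by CRT: x ≡ 12 (mod 29), x ≡ 6 (mod 67), x ≡ 13 (mod 37) ⇒ x ≡ 69351 (mod 71891).

69351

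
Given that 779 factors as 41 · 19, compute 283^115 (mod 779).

575

Mod 41: 283 ≡ 37; by Fermat, exponent reduces to 115 mod 40 = 35; 37^35 ≡ 1 (mod 41).
Mod 19: 283 ≡ 17; by Fermat, exponent reduces to 115 mod 18 = 7; 17^7 ≡ 5 (mod 19).
Combine by CRT: x ≡ 1 (mod 41), x ≡ 5 (mod 19) ⇒ x ≡ 575 (mod 779).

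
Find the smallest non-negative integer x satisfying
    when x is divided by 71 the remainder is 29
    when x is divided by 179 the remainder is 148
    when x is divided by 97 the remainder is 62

96092

The moduli are pairwise coprime; N = 71·179·97 = 1232773.
N/71 = 17363; 17363 ≡ 39 (mod 71); 39·51 ≡ 1, so inverse 51.
N/179 = 6887; 6887 ≡ 85 (mod 179); 85·139 ≡ 1, so inverse 139.
N/97 = 12709; 12709 ≡ 2 (mod 97); 2·49 ≡ 1, so inverse 49.
x ≡ 29·17363·51 + 148·6887·139 + 62·12709·49 = 205969183.
205969183 mod 1232773 = 96092.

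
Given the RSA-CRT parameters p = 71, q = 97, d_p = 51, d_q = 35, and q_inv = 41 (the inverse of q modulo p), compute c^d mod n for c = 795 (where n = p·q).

1718

m₁ = c^(d_p) mod p: c ≡ 14 (mod 71), and 14^51 mod 71 = 14.
m₂ = c^(d_q) mod q: c ≡ 19 (mod 97), and 19^35 mod 97 = 69.
h = q_inv·(m₁ − m₂) mod p = 41·(14 − 69) mod 71 = 17.
m = m₂ + h·q = 69 + 17·97 = 1718.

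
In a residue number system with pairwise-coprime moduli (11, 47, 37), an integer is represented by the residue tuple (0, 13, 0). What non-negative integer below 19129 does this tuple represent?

The moduli are pairwise coprime; N = 11·47·37 = 19129.
N/11 = 1739; 1739 ≡ 1 (mod 11), inverse 1.
N/47 = 407; 407 ≡ 31 (mod 47); 31·44 ≡ 1, so inverse 44.
N/37 = 517; 517 ≡ 36 (mod 37); 36·36 ≡ 1, so inverse 36.
x ≡ 0·1739·1 + 13·407·44 + 0·517·36 = 232804.
232804 mod 19129 = 3256.

3256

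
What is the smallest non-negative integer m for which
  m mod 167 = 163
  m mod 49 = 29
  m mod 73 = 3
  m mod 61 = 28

From m ≡ 163 (mod 167) write m = 163 + 167t. Substituting into m ≡ 29 (mod 49) gives 167t ≡ 13 (mod 49), and since 20⁻¹ ≡ 27 (mod 49), t ≡ 8. Hence m ≡ 163 + 167·8 = 1499 (mod 8183).
From m ≡ 1499 (mod 8183) write m = 1499 + 8183t. Substituting into m ≡ 3 (mod 73) gives 8183t ≡ 37 (mod 73), and since 7⁻¹ ≡ 21 (mod 73), t ≡ 47. Hence m ≡ 1499 + 8183·47 = 386100 (mod 597359).
From m ≡ 386100 (mod 597359) write m = 386100 + 597359t. Substituting into m ≡ 28 (mod 61) gives 597359t ≡ 58 (mod 61), and since 47⁻¹ ≡ 13 (mod 61), t ≡ 22. Hence m ≡ 386100 + 597359·22 = 13527998 (mod 36438899).

13527998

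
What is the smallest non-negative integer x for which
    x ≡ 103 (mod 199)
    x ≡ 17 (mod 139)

6272

Combine the congruences pairwise.
From x ≡ 103 (mod 199) write x = 103 + 199t. Substituting into x ≡ 17 (mod 139) gives 199t ≡ 53 (mod 139), and since 60⁻¹ ≡ 95 (mod 139), t ≡ 31. Hence x ≡ 103 + 199·31 = 6272 (mod 27661).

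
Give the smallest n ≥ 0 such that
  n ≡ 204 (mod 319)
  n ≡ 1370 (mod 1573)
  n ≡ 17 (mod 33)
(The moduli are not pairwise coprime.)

39122

Combine the congruences pairwise.
gcd(319, 1573) = 11 and 11 | (1370 − 204), so the pair is consistent; merging gives n ≡ 39122 (mod 45617), where 45617 = lcm(319, 1573).
gcd(45617, 33) = 11 and 11 | (17 − 39122), so the pair is consistent; merging gives n ≡ 39122 (mod 136851), where 136851 = lcm(45617, 33).
The solution is unique modulo lcm(319, 1573, 33) = 136851.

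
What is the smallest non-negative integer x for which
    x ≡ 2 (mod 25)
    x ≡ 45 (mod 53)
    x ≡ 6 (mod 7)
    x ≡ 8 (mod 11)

12977

Combine the congruences pairwise.
From x ≡ 2 (mod 25) write x = 2 + 25t. Substituting into x ≡ 45 (mod 53) gives 25t ≡ 43 (mod 53), and since 25⁻¹ ≡ 17 (mod 53), t ≡ 42. Hence x ≡ 2 + 25·42 = 1052 (mod 1325).
From x ≡ 1052 (mod 1325) write x = 1052 + 1325t. Substituting into x ≡ 6 (mod 7) gives 1325t ≡ 4 (mod 7), and since 2⁻¹ ≡ 4 (mod 7), t ≡ 2. Hence x ≡ 1052 + 1325·2 = 3702 (mod 9275).
From x ≡ 3702 (mod 9275) write x = 3702 + 9275t. Substituting into x ≡ 8 (mod 11) gives 9275t ≡ 2 (mod 11), and since 2⁻¹ ≡ 6 (mod 11), t ≡ 1. Hence x ≡ 3702 + 9275·1 = 12977 (mod 102025).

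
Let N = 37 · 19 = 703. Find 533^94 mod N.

Mod 37: 533 ≡ 15; by Fermat, exponent reduces to 94 mod 36 = 22; 15^22 ≡ 28 (mod 37).
Mod 19: 533 ≡ 1; by Fermat, exponent reduces to 94 mod 18 = 4; 1^4 ≡ 1 (mod 19).
Combine by CRT: x ≡ 28 (mod 37), x ≡ 1 (mod 19) ⇒ x ≡ 324 (mod 703).

324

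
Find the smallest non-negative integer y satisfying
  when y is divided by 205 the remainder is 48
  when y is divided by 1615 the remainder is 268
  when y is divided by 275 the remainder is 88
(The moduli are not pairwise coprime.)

gcd(205, 1615) = 5 and 5 | (268 − 48), so the pair is consistent; merging gives y ≡ 27723 (mod 66215), where 66215 = lcm(205, 1615).
gcd(66215, 275) = 5 and 5 | (88 − 27723), so the pair is consistent; merging gives y ≡ 1087163 (mod 3641825), where 3641825 = lcm(66215, 275).
The solution is unique modulo lcm(205, 1615, 275) = 3641825.

1087163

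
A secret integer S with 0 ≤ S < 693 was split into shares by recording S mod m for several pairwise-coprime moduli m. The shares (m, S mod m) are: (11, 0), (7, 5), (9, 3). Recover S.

From S ≡ 0 (mod 11) write S = 0 + 11t. Substituting into S ≡ 5 (mod 7) gives 11t ≡ 5 (mod 7), and since 4⁻¹ ≡ 2 (mod 7), t ≡ 3. Hence S ≡ 0 + 11·3 = 33 (mod 77).
From S ≡ 33 (mod 77) write S = 33 + 77t. Substituting into S ≡ 3 (mod 9) gives 77t ≡ 6 (mod 9), and since 5⁻¹ ≡ 2 (mod 9), t ≡ 3. Hence S ≡ 33 + 77·3 = 264 (mod 693).

264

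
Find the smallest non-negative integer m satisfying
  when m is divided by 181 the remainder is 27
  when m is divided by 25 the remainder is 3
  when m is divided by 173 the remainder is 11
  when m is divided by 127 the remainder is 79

43086353

The moduli are pairwise coprime; N = 181·25·173·127 = 99418775.
N/181 = 549275; 549275 ≡ 121 (mod 181); 121·3 ≡ 1, so inverse 3.
N/25 = 3976751; 3976751 ≡ 1 (mod 25), inverse 1.
N/173 = 574675; 574675 ≡ 142 (mod 173); 142·106 ≡ 1, so inverse 106.
N/127 = 782825; 782825 ≡ 124 (mod 127); 124·42 ≡ 1, so inverse 42.
m ≡ 27·549275·3 + 3·3976751·1 + 11·574675·106 + 79·782825·42 = 3323905928.
3323905928 mod 99418775 = 43086353.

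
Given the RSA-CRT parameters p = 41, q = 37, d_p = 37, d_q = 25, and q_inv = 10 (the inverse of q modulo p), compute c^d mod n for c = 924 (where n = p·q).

m₁ = c^(d_p) mod p: c ≡ 22 (mod 41), and 22^37 mod 41 = 17.
m₂ = c^(d_q) mod q: c ≡ 36 (mod 37), and 36^25 mod 37 = 36.
h = q_inv·(m₁ − m₂) mod p = 10·(17 − 36) mod 41 = 15.
m = m₂ + h·q = 36 + 15·37 = 591.

591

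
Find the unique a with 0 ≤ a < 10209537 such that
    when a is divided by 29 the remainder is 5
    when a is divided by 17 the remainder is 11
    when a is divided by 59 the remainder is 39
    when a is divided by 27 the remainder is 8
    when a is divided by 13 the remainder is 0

From a ≡ 5 (mod 29) write a = 5 + 29t. Substituting into a ≡ 11 (mod 17) gives 29t ≡ 6 (mod 17), and since 12⁻¹ ≡ 10 (mod 17), t ≡ 9. Hence a ≡ 5 + 29·9 = 266 (mod 493).
From a ≡ 266 (mod 493) write a = 266 + 493t. Substituting into a ≡ 39 (mod 59) gives 493t ≡ 9 (mod 59), and since 21⁻¹ ≡ 45 (mod 59), t ≡ 51. Hence a ≡ 266 + 493·51 = 25409 (mod 29087).
From a ≡ 25409 (mod 29087) write a = 25409 + 29087t. Substituting into a ≡ 8 (mod 27) gives 29087t ≡ 6 (mod 27), and since 8⁻¹ ≡ 17 (mod 27), t ≡ 21. Hence a ≡ 25409 + 29087·21 = 636236 (mod 785349).
From a ≡ 636236 (mod 785349) write a = 636236 + 785349t. Substituting into a ≡ 0 (mod 13) gives 785349t ≡ 10 (mod 13), and since 6⁻¹ ≡ 11 (mod 13), t ≡ 6. Hence a ≡ 636236 + 785349·6 = 5348330 (mod 10209537).

5348330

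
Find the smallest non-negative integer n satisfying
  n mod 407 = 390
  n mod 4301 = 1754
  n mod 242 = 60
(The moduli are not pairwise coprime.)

gcd(407, 4301) = 11 and 11 | (1754 − 390), so the pair is consistent; merging gives n ≡ 74871 (mod 159137), where 159137 = lcm(407, 4301).
gcd(159137, 242) = 11 and 11 | (60 − 74871), so the pair is consistent; merging gives n ≡ 2461926 (mod 3501014), where 3501014 = lcm(159137, 242).
The solution is unique modulo lcm(407, 4301, 242) = 3501014.

2461926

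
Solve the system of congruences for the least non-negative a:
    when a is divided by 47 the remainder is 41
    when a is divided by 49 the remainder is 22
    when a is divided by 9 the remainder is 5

The moduli are pairwise coprime; N = 47·49·9 = 20727.
N/47 = 441; 441 ≡ 18 (mod 47); 18·34 ≡ 1, so inverse 34.
N/49 = 423; 423 ≡ 31 (mod 49); 31·19 ≡ 1, so inverse 19.
N/9 = 2303; 2303 ≡ 8 (mod 9); 8·8 ≡ 1, so inverse 8.
a ≡ 41·441·34 + 22·423·19 + 5·2303·8 = 883688.
883688 mod 20727 = 13154.

13154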